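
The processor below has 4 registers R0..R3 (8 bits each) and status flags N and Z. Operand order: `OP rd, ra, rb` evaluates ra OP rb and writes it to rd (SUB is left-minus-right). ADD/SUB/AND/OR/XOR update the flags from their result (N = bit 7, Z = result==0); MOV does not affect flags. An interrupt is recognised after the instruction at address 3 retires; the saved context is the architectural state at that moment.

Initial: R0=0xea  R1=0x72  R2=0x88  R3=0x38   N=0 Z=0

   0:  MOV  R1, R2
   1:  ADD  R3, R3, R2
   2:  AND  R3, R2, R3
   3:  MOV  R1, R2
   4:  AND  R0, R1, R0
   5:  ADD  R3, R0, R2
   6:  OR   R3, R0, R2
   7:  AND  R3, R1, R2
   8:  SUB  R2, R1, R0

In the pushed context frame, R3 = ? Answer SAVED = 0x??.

after  0: R0=0xea R1=0x88 R2=0x88 R3=0x38  N=0 Z=0
after  1: R0=0xea R1=0x88 R2=0x88 R3=0xc0  N=1 Z=0
after  2: R0=0xea R1=0x88 R2=0x88 R3=0x80  N=1 Z=0
after  3: R0=0xea R1=0x88 R2=0x88 R3=0x80  N=1 Z=0
-- IRQ taken; context saved, return-PC = 4 --

SAVED = 0x80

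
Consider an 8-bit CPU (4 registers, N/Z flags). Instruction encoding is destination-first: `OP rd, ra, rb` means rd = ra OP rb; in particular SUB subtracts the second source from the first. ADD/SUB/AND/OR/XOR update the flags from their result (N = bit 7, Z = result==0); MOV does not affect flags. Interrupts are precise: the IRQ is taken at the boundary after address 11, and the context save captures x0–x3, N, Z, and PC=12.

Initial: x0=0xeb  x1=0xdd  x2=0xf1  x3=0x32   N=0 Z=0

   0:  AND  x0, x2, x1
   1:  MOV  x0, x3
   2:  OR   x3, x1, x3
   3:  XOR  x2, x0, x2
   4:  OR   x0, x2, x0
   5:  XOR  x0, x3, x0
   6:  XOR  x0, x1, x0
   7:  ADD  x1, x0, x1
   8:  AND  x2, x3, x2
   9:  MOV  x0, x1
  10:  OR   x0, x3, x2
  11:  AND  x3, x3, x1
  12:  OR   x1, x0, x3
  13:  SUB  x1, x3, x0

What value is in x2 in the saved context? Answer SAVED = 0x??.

after  0: x0=0xd1 x1=0xdd x2=0xf1 x3=0x32  N=1 Z=0
after  1: x0=0x32 x1=0xdd x2=0xf1 x3=0x32  N=1 Z=0
after  2: x0=0x32 x1=0xdd x2=0xf1 x3=0xff  N=1 Z=0
after  3: x0=0x32 x1=0xdd x2=0xc3 x3=0xff  N=1 Z=0
after  4: x0=0xf3 x1=0xdd x2=0xc3 x3=0xff  N=1 Z=0
after  5: x0=0x0c x1=0xdd x2=0xc3 x3=0xff  N=0 Z=0
after  6: x0=0xd1 x1=0xdd x2=0xc3 x3=0xff  N=1 Z=0
after  7: x0=0xd1 x1=0xae x2=0xc3 x3=0xff  N=1 Z=0
after  8: x0=0xd1 x1=0xae x2=0xc3 x3=0xff  N=1 Z=0
after  9: x0=0xae x1=0xae x2=0xc3 x3=0xff  N=1 Z=0
after 10: x0=0xff x1=0xae x2=0xc3 x3=0xff  N=1 Z=0
after 11: x0=0xff x1=0xae x2=0xc3 x3=0xae  N=1 Z=0
-- IRQ taken; context saved, return-PC = 12 --

SAVED = 0xc3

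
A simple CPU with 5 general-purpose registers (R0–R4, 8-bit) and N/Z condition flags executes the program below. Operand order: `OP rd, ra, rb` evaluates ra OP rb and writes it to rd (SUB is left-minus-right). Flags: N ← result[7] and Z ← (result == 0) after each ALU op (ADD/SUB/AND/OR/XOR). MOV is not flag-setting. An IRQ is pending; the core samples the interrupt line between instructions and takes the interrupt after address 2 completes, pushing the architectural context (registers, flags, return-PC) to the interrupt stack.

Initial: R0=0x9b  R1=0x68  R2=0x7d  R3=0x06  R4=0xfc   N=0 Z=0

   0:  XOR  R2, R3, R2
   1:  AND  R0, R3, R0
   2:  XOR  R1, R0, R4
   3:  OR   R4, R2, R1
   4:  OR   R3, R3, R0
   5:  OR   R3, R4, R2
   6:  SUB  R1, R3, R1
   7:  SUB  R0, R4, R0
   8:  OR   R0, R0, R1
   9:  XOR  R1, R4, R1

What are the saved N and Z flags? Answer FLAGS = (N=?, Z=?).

after  0: R0=0x9b R1=0x68 R2=0x7b R3=0x06 R4=0xfc  N=0 Z=0
after  1: R0=0x02 R1=0x68 R2=0x7b R3=0x06 R4=0xfc  N=0 Z=0
after  2: R0=0x02 R1=0xfe R2=0x7b R3=0x06 R4=0xfc  N=1 Z=0
-- IRQ taken; context saved, return-PC = 3 --

FLAGS = (N=1, Z=0)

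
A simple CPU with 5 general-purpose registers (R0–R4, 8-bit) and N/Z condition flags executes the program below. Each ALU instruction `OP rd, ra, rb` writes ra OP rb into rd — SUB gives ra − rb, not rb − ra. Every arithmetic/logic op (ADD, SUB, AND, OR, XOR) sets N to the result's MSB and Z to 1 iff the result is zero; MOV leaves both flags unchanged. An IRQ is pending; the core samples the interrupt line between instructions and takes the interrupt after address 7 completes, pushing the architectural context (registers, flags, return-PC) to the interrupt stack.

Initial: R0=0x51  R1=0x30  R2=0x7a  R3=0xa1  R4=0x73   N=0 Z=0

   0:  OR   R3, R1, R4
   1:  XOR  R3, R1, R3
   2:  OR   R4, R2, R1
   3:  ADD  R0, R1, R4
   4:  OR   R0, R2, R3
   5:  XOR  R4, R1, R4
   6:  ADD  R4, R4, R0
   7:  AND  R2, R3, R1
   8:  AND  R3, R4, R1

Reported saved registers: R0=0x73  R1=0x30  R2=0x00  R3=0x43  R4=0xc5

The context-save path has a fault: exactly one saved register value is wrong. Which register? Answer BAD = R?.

after  0: R0=0x51 R1=0x30 R2=0x7a R3=0x73 R4=0x73  N=0 Z=0
after  1: R0=0x51 R1=0x30 R2=0x7a R3=0x43 R4=0x73  N=0 Z=0
after  2: R0=0x51 R1=0x30 R2=0x7a R3=0x43 R4=0x7a  N=0 Z=0
after  3: R0=0xaa R1=0x30 R2=0x7a R3=0x43 R4=0x7a  N=1 Z=0
after  4: R0=0x7b R1=0x30 R2=0x7a R3=0x43 R4=0x7a  N=0 Z=0
after  5: R0=0x7b R1=0x30 R2=0x7a R3=0x43 R4=0x4a  N=0 Z=0
after  6: R0=0x7b R1=0x30 R2=0x7a R3=0x43 R4=0xc5  N=1 Z=0
after  7: R0=0x7b R1=0x30 R2=0x00 R3=0x43 R4=0xc5  N=0 Z=1
-- IRQ taken; context saved, return-PC = 8 --
mismatch: R0: reported 0x73 vs actual 0x7b

BAD = R0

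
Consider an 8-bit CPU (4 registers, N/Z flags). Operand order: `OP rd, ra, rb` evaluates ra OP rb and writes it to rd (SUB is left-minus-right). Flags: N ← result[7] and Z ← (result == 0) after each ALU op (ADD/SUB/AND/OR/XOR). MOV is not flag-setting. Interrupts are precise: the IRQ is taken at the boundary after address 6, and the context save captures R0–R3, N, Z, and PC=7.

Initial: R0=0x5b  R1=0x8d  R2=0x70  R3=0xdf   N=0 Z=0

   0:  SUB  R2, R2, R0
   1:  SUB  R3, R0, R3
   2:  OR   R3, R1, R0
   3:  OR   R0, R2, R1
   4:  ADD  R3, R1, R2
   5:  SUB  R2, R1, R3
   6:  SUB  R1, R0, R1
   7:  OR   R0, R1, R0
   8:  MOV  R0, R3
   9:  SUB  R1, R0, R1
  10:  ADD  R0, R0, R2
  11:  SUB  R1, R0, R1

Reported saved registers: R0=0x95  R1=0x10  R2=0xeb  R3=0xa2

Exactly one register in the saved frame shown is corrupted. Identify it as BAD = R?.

BAD = R0

after  0: R0=0x5b R1=0x8d R2=0x15 R3=0xdf  N=0 Z=0
after  1: R0=0x5b R1=0x8d R2=0x15 R3=0x7c  N=0 Z=0
after  2: R0=0x5b R1=0x8d R2=0x15 R3=0xdf  N=1 Z=0
after  3: R0=0x9d R1=0x8d R2=0x15 R3=0xdf  N=1 Z=0
after  4: R0=0x9d R1=0x8d R2=0x15 R3=0xa2  N=1 Z=0
after  5: R0=0x9d R1=0x8d R2=0xeb R3=0xa2  N=1 Z=0
after  6: R0=0x9d R1=0x10 R2=0xeb R3=0xa2  N=0 Z=0
-- IRQ taken; context saved, return-PC = 7 --
mismatch: R0: reported 0x95 vs actual 0x9d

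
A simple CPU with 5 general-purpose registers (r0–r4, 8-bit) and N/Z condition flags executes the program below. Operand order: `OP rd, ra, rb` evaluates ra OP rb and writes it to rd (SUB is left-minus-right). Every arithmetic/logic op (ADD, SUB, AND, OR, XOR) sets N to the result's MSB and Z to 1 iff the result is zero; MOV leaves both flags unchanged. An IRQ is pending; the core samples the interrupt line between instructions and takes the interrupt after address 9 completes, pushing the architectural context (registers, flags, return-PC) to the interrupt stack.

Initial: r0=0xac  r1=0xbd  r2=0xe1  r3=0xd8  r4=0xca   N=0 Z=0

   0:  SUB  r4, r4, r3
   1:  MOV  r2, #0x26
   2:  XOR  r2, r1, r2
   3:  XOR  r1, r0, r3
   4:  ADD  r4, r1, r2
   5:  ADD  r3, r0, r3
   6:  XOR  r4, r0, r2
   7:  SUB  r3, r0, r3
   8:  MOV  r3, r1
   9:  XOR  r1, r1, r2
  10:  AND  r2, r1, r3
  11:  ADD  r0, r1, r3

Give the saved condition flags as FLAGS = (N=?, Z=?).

FLAGS = (N=1, Z=0)

after  0: r0=0xac r1=0xbd r2=0xe1 r3=0xd8 r4=0xf2  N=1 Z=0
after  1: r0=0xac r1=0xbd r2=0x26 r3=0xd8 r4=0xf2  N=1 Z=0
after  2: r0=0xac r1=0xbd r2=0x9b r3=0xd8 r4=0xf2  N=1 Z=0
after  3: r0=0xac r1=0x74 r2=0x9b r3=0xd8 r4=0xf2  N=0 Z=0
after  4: r0=0xac r1=0x74 r2=0x9b r3=0xd8 r4=0x0f  N=0 Z=0
after  5: r0=0xac r1=0x74 r2=0x9b r3=0x84 r4=0x0f  N=1 Z=0
after  6: r0=0xac r1=0x74 r2=0x9b r3=0x84 r4=0x37  N=0 Z=0
after  7: r0=0xac r1=0x74 r2=0x9b r3=0x28 r4=0x37  N=0 Z=0
after  8: r0=0xac r1=0x74 r2=0x9b r3=0x74 r4=0x37  N=0 Z=0
after  9: r0=0xac r1=0xef r2=0x9b r3=0x74 r4=0x37  N=1 Z=0
-- IRQ taken; context saved, return-PC = 10 --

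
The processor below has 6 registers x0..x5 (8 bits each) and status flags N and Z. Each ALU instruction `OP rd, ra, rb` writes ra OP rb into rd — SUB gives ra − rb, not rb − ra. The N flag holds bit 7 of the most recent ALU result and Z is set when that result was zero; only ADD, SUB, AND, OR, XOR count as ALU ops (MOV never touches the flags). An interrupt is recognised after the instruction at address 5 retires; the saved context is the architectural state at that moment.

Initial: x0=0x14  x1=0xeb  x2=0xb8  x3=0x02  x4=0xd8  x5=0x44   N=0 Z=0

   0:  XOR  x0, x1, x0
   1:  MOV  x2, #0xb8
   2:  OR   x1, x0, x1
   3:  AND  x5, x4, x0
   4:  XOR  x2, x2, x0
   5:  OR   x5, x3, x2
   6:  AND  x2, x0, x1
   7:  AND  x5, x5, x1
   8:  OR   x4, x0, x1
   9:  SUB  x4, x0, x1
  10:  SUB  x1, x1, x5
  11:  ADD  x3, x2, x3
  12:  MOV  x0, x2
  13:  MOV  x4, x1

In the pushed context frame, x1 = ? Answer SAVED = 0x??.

SAVED = 0xff

after  0: x0=0xff x1=0xeb x2=0xb8 x3=0x02 x4=0xd8 x5=0x44  N=1 Z=0
after  1: x0=0xff x1=0xeb x2=0xb8 x3=0x02 x4=0xd8 x5=0x44  N=1 Z=0
after  2: x0=0xff x1=0xff x2=0xb8 x3=0x02 x4=0xd8 x5=0x44  N=1 Z=0
after  3: x0=0xff x1=0xff x2=0xb8 x3=0x02 x4=0xd8 x5=0xd8  N=1 Z=0
after  4: x0=0xff x1=0xff x2=0x47 x3=0x02 x4=0xd8 x5=0xd8  N=0 Z=0
after  5: x0=0xff x1=0xff x2=0x47 x3=0x02 x4=0xd8 x5=0x47  N=0 Z=0
-- IRQ taken; context saved, return-PC = 6 --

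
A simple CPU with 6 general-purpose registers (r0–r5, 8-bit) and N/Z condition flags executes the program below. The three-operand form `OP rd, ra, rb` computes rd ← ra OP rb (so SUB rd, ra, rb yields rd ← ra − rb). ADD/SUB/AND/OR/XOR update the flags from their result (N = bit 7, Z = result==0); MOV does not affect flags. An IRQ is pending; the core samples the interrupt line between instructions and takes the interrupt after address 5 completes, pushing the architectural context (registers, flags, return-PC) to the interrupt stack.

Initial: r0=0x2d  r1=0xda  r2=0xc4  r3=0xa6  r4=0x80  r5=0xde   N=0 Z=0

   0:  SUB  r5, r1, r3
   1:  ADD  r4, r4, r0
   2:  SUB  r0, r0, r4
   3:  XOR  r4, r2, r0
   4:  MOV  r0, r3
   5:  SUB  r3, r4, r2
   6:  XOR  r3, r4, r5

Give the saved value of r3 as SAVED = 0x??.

after  0: r0=0x2d r1=0xda r2=0xc4 r3=0xa6 r4=0x80 r5=0x34  N=0 Z=0
after  1: r0=0x2d r1=0xda r2=0xc4 r3=0xa6 r4=0xad r5=0x34  N=1 Z=0
after  2: r0=0x80 r1=0xda r2=0xc4 r3=0xa6 r4=0xad r5=0x34  N=1 Z=0
after  3: r0=0x80 r1=0xda r2=0xc4 r3=0xa6 r4=0x44 r5=0x34  N=0 Z=0
after  4: r0=0xa6 r1=0xda r2=0xc4 r3=0xa6 r4=0x44 r5=0x34  N=0 Z=0
after  5: r0=0xa6 r1=0xda r2=0xc4 r3=0x80 r4=0x44 r5=0x34  N=1 Z=0
-- IRQ taken; context saved, return-PC = 6 --

SAVED = 0x80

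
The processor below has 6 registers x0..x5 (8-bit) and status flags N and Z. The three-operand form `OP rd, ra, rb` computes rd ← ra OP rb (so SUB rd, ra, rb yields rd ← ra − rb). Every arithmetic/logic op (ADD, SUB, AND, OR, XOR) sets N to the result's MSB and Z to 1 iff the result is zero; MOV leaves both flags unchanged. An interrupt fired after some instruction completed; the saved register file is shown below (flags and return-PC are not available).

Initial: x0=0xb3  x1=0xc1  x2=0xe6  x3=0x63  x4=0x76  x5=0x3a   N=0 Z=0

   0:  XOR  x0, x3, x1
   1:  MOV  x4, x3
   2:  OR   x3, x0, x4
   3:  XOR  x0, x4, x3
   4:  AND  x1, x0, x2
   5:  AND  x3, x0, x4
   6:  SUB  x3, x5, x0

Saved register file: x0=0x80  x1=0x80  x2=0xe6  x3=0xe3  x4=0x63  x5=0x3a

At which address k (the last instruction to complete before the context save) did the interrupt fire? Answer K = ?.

after  0: x0=0xa2 x1=0xc1 x2=0xe6 x3=0x63 x4=0x76 x5=0x3a  N=1 Z=0
after  1: x0=0xa2 x1=0xc1 x2=0xe6 x3=0x63 x4=0x63 x5=0x3a  N=1 Z=0
after  2: x0=0xa2 x1=0xc1 x2=0xe6 x3=0xe3 x4=0x63 x5=0x3a  N=1 Z=0
after  3: x0=0x80 x1=0xc1 x2=0xe6 x3=0xe3 x4=0x63 x5=0x3a  N=1 Z=0
after  4: x0=0x80 x1=0x80 x2=0xe6 x3=0xe3 x4=0x63 x5=0x3a  N=1 Z=0
-- IRQ taken; context saved, return-PC = 5 --

K = 4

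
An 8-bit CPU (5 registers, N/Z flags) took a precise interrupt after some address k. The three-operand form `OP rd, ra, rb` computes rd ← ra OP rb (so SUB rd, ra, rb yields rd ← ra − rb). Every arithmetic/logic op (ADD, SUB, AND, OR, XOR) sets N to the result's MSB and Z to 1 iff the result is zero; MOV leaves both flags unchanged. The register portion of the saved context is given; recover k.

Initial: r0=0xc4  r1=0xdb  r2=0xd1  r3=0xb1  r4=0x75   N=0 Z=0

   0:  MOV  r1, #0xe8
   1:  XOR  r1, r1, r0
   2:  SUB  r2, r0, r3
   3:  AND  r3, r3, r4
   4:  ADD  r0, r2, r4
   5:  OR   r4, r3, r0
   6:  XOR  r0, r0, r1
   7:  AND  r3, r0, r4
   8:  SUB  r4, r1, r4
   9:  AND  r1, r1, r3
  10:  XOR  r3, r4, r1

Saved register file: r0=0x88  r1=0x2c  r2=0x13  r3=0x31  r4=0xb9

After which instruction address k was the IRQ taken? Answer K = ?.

after  0: r0=0xc4 r1=0xe8 r2=0xd1 r3=0xb1 r4=0x75  N=0 Z=0
after  1: r0=0xc4 r1=0x2c r2=0xd1 r3=0xb1 r4=0x75  N=0 Z=0
after  2: r0=0xc4 r1=0x2c r2=0x13 r3=0xb1 r4=0x75  N=0 Z=0
after  3: r0=0xc4 r1=0x2c r2=0x13 r3=0x31 r4=0x75  N=0 Z=0
after  4: r0=0x88 r1=0x2c r2=0x13 r3=0x31 r4=0x75  N=1 Z=0
after  5: r0=0x88 r1=0x2c r2=0x13 r3=0x31 r4=0xb9  N=1 Z=0
-- IRQ taken; context saved, return-PC = 6 --

K = 5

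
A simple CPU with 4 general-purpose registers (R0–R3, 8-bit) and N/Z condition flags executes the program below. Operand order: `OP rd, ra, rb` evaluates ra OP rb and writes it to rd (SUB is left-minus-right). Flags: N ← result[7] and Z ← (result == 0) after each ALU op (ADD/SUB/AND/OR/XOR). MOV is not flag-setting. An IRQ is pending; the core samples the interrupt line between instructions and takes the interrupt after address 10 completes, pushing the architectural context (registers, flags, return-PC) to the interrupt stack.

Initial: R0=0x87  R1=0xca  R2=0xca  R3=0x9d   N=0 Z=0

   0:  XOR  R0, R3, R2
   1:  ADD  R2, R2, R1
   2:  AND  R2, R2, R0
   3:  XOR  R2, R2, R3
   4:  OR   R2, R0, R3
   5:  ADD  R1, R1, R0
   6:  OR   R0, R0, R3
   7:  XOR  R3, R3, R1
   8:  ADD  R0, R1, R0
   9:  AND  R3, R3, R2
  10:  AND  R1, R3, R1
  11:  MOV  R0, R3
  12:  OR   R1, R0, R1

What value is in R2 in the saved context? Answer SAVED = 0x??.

SAVED = 0xdf

after  0: R0=0x57 R1=0xca R2=0xca R3=0x9d  N=0 Z=0
after  1: R0=0x57 R1=0xca R2=0x94 R3=0x9d  N=1 Z=0
after  2: R0=0x57 R1=0xca R2=0x14 R3=0x9d  N=0 Z=0
after  3: R0=0x57 R1=0xca R2=0x89 R3=0x9d  N=1 Z=0
after  4: R0=0x57 R1=0xca R2=0xdf R3=0x9d  N=1 Z=0
after  5: R0=0x57 R1=0x21 R2=0xdf R3=0x9d  N=0 Z=0
after  6: R0=0xdf R1=0x21 R2=0xdf R3=0x9d  N=1 Z=0
after  7: R0=0xdf R1=0x21 R2=0xdf R3=0xbc  N=1 Z=0
after  8: R0=0x00 R1=0x21 R2=0xdf R3=0xbc  N=0 Z=1
after  9: R0=0x00 R1=0x21 R2=0xdf R3=0x9c  N=1 Z=0
after 10: R0=0x00 R1=0x00 R2=0xdf R3=0x9c  N=0 Z=1
-- IRQ taken; context saved, return-PC = 11 --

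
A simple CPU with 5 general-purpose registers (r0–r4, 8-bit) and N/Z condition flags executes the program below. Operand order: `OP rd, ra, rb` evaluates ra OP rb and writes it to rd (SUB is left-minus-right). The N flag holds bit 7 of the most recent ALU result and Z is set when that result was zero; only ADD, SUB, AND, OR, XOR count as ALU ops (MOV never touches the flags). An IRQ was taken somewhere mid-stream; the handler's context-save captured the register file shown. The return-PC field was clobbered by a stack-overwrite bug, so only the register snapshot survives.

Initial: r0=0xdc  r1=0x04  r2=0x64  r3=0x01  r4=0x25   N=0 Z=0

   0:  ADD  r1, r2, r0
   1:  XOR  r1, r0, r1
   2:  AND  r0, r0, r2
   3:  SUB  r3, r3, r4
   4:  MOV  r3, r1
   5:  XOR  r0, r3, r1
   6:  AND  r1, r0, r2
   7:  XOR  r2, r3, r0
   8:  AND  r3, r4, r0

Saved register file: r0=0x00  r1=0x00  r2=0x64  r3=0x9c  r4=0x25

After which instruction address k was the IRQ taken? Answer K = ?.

after  0: r0=0xdc r1=0x40 r2=0x64 r3=0x01 r4=0x25  N=0 Z=0
after  1: r0=0xdc r1=0x9c r2=0x64 r3=0x01 r4=0x25  N=1 Z=0
after  2: r0=0x44 r1=0x9c r2=0x64 r3=0x01 r4=0x25  N=0 Z=0
after  3: r0=0x44 r1=0x9c r2=0x64 r3=0xdc r4=0x25  N=1 Z=0
after  4: r0=0x44 r1=0x9c r2=0x64 r3=0x9c r4=0x25  N=1 Z=0
after  5: r0=0x00 r1=0x9c r2=0x64 r3=0x9c r4=0x25  N=0 Z=1
after  6: r0=0x00 r1=0x00 r2=0x64 r3=0x9c r4=0x25  N=0 Z=1
-- IRQ taken; context saved, return-PC = 7 --

K = 6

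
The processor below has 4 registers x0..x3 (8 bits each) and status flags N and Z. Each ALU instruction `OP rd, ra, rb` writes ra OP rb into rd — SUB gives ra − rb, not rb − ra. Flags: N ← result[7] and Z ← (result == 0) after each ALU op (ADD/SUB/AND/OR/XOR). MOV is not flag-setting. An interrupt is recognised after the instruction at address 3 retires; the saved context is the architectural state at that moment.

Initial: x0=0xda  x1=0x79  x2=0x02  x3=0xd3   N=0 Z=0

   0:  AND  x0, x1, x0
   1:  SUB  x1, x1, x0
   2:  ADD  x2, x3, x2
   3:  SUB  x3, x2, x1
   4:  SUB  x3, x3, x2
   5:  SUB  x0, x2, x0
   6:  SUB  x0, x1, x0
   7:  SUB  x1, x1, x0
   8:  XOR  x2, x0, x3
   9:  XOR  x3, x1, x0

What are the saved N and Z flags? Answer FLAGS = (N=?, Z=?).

FLAGS = (N=1, Z=0)

after  0: x0=0x58 x1=0x79 x2=0x02 x3=0xd3  N=0 Z=0
after  1: x0=0x58 x1=0x21 x2=0x02 x3=0xd3  N=0 Z=0
after  2: x0=0x58 x1=0x21 x2=0xd5 x3=0xd3  N=1 Z=0
after  3: x0=0x58 x1=0x21 x2=0xd5 x3=0xb4  N=1 Z=0
-- IRQ taken; context saved, return-PC = 4 --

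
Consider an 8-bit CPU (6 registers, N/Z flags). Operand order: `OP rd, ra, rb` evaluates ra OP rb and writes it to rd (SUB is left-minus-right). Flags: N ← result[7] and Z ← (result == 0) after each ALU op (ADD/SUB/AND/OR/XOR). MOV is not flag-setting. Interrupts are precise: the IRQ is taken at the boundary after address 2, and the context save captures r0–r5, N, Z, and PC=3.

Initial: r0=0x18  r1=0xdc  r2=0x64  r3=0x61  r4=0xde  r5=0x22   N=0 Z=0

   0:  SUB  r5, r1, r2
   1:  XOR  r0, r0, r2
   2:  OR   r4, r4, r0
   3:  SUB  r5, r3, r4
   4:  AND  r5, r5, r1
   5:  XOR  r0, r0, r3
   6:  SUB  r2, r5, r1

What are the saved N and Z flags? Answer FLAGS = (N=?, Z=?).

FLAGS = (N=1, Z=0)

after  0: r0=0x18 r1=0xdc r2=0x64 r3=0x61 r4=0xde r5=0x78  N=0 Z=0
after  1: r0=0x7c r1=0xdc r2=0x64 r3=0x61 r4=0xde r5=0x78  N=0 Z=0
after  2: r0=0x7c r1=0xdc r2=0x64 r3=0x61 r4=0xfe r5=0x78  N=1 Z=0
-- IRQ taken; context saved, return-PC = 3 --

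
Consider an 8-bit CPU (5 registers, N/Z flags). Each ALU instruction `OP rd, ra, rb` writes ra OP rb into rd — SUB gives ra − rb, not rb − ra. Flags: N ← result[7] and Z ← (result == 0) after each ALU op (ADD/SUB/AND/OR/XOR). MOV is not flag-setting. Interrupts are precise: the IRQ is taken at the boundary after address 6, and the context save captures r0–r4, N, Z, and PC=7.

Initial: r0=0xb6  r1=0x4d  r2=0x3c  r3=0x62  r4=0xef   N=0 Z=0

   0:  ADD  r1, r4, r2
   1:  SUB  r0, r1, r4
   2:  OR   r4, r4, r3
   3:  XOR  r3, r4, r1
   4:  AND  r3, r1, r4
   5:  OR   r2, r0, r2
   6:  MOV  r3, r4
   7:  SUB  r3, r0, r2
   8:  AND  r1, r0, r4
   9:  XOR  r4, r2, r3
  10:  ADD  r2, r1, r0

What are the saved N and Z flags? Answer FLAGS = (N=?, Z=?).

after  0: r0=0xb6 r1=0x2b r2=0x3c r3=0x62 r4=0xef  N=0 Z=0
after  1: r0=0x3c r1=0x2b r2=0x3c r3=0x62 r4=0xef  N=0 Z=0
after  2: r0=0x3c r1=0x2b r2=0x3c r3=0x62 r4=0xef  N=1 Z=0
after  3: r0=0x3c r1=0x2b r2=0x3c r3=0xc4 r4=0xef  N=1 Z=0
after  4: r0=0x3c r1=0x2b r2=0x3c r3=0x2b r4=0xef  N=0 Z=0
after  5: r0=0x3c r1=0x2b r2=0x3c r3=0x2b r4=0xef  N=0 Z=0
after  6: r0=0x3c r1=0x2b r2=0x3c r3=0xef r4=0xef  N=0 Z=0
-- IRQ taken; context saved, return-PC = 7 --

FLAGS = (N=0, Z=0)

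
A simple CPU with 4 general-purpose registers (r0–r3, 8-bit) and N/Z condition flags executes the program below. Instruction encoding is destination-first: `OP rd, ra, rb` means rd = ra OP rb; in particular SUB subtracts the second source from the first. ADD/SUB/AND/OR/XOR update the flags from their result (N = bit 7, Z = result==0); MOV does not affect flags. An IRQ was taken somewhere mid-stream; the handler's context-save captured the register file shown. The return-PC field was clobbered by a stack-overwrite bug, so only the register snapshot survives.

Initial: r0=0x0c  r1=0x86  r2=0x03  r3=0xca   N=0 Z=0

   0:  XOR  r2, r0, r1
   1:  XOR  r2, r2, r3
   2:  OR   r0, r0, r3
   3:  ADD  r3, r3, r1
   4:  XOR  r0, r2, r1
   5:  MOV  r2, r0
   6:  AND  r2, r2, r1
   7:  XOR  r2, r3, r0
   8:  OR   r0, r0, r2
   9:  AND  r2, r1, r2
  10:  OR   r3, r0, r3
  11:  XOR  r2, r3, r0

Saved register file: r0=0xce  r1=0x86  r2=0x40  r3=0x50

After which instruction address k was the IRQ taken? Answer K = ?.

K = 3

after  0: r0=0x0c r1=0x86 r2=0x8a r3=0xca  N=1 Z=0
after  1: r0=0x0c r1=0x86 r2=0x40 r3=0xca  N=0 Z=0
after  2: r0=0xce r1=0x86 r2=0x40 r3=0xca  N=1 Z=0
after  3: r0=0xce r1=0x86 r2=0x40 r3=0x50  N=0 Z=0
-- IRQ taken; context saved, return-PC = 4 --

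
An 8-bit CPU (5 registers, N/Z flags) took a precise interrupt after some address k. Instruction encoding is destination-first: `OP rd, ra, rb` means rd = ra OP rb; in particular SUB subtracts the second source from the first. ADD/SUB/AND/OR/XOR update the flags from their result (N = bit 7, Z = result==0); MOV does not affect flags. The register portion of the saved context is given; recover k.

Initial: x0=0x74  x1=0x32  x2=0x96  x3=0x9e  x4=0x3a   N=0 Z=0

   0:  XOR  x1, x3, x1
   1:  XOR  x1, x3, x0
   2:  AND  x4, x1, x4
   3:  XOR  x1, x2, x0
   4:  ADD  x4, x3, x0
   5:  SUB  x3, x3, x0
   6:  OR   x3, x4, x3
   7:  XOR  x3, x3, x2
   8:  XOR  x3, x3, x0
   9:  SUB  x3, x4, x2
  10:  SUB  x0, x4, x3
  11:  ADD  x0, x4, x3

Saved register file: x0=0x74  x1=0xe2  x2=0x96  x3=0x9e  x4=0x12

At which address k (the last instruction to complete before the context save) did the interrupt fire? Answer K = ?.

K = 4

after  0: x0=0x74 x1=0xac x2=0x96 x3=0x9e x4=0x3a  N=1 Z=0
after  1: x0=0x74 x1=0xea x2=0x96 x3=0x9e x4=0x3a  N=1 Z=0
after  2: x0=0x74 x1=0xea x2=0x96 x3=0x9e x4=0x2a  N=0 Z=0
after  3: x0=0x74 x1=0xe2 x2=0x96 x3=0x9e x4=0x2a  N=1 Z=0
after  4: x0=0x74 x1=0xe2 x2=0x96 x3=0x9e x4=0x12  N=0 Z=0
-- IRQ taken; context saved, return-PC = 5 --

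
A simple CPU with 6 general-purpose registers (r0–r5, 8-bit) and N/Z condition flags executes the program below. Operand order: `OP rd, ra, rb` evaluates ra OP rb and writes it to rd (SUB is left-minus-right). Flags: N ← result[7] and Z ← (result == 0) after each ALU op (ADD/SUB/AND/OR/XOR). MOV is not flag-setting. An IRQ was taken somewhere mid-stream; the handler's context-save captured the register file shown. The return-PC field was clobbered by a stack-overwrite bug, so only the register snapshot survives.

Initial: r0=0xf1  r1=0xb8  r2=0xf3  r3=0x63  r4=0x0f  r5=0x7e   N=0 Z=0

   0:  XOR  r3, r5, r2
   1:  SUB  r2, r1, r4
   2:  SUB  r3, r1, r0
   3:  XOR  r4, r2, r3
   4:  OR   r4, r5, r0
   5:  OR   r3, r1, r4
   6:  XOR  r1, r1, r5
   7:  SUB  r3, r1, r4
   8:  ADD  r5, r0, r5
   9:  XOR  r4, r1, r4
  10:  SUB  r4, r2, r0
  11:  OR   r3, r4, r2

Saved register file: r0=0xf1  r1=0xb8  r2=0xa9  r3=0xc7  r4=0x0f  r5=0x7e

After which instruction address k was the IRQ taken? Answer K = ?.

K = 2

after  0: r0=0xf1 r1=0xb8 r2=0xf3 r3=0x8d r4=0x0f r5=0x7e  N=1 Z=0
after  1: r0=0xf1 r1=0xb8 r2=0xa9 r3=0x8d r4=0x0f r5=0x7e  N=1 Z=0
after  2: r0=0xf1 r1=0xb8 r2=0xa9 r3=0xc7 r4=0x0f r5=0x7e  N=1 Z=0
-- IRQ taken; context saved, return-PC = 3 --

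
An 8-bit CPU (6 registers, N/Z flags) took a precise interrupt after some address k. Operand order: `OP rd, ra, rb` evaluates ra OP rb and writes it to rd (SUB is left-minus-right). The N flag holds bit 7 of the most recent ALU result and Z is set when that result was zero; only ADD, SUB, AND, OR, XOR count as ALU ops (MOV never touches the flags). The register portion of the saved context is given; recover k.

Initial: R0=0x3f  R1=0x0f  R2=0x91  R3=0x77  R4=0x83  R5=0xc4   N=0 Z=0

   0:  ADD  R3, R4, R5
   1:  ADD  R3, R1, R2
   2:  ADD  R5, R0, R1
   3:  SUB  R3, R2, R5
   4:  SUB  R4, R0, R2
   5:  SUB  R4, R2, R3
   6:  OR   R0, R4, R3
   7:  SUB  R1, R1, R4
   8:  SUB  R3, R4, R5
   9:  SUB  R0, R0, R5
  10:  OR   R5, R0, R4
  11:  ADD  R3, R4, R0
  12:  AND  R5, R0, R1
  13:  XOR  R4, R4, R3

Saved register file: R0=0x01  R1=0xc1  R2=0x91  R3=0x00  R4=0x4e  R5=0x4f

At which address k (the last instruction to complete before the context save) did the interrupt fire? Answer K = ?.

after  0: R0=0x3f R1=0x0f R2=0x91 R3=0x47 R4=0x83 R5=0xc4  N=0 Z=0
after  1: R0=0x3f R1=0x0f R2=0x91 R3=0xa0 R4=0x83 R5=0xc4  N=1 Z=0
after  2: R0=0x3f R1=0x0f R2=0x91 R3=0xa0 R4=0x83 R5=0x4e  N=0 Z=0
after  3: R0=0x3f R1=0x0f R2=0x91 R3=0x43 R4=0x83 R5=0x4e  N=0 Z=0
after  4: R0=0x3f R1=0x0f R2=0x91 R3=0x43 R4=0xae R5=0x4e  N=1 Z=0
after  5: R0=0x3f R1=0x0f R2=0x91 R3=0x43 R4=0x4e R5=0x4e  N=0 Z=0
after  6: R0=0x4f R1=0x0f R2=0x91 R3=0x43 R4=0x4e R5=0x4e  N=0 Z=0
after  7: R0=0x4f R1=0xc1 R2=0x91 R3=0x43 R4=0x4e R5=0x4e  N=1 Z=0
after  8: R0=0x4f R1=0xc1 R2=0x91 R3=0x00 R4=0x4e R5=0x4e  N=0 Z=1
after  9: R0=0x01 R1=0xc1 R2=0x91 R3=0x00 R4=0x4e R5=0x4e  N=0 Z=0
after 10: R0=0x01 R1=0xc1 R2=0x91 R3=0x00 R4=0x4e R5=0x4f  N=0 Z=0
-- IRQ taken; context saved, return-PC = 11 --

K = 10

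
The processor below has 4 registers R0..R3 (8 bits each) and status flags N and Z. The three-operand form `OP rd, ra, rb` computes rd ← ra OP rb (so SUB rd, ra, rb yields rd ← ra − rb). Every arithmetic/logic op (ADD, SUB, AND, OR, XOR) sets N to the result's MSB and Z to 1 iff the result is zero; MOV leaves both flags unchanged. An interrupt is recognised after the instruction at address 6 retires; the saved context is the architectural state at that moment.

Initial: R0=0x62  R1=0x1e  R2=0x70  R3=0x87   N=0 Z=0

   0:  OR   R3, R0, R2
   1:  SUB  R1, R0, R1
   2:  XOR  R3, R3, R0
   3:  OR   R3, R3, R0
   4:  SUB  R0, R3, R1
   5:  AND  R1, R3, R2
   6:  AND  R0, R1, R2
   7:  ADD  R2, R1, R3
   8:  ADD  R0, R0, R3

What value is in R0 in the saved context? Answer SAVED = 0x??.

after  0: R0=0x62 R1=0x1e R2=0x70 R3=0x72  N=0 Z=0
after  1: R0=0x62 R1=0x44 R2=0x70 R3=0x72  N=0 Z=0
after  2: R0=0x62 R1=0x44 R2=0x70 R3=0x10  N=0 Z=0
after  3: R0=0x62 R1=0x44 R2=0x70 R3=0x72  N=0 Z=0
after  4: R0=0x2e R1=0x44 R2=0x70 R3=0x72  N=0 Z=0
after  5: R0=0x2e R1=0x70 R2=0x70 R3=0x72  N=0 Z=0
after  6: R0=0x70 R1=0x70 R2=0x70 R3=0x72  N=0 Z=0
-- IRQ taken; context saved, return-PC = 7 --

SAVED = 0x70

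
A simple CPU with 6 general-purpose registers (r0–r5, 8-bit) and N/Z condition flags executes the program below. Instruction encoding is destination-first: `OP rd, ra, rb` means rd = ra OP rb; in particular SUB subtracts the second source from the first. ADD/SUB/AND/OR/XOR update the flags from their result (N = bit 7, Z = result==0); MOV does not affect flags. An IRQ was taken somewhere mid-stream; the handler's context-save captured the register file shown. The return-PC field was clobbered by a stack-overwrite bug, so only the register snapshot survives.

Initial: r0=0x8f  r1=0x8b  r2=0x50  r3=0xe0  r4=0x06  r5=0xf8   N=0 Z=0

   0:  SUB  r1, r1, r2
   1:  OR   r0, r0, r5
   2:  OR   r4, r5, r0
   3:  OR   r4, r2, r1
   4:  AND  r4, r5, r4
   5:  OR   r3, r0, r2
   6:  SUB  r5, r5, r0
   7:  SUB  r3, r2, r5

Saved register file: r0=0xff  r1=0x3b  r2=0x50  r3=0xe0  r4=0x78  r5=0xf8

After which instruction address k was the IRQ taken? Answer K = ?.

after  0: r0=0x8f r1=0x3b r2=0x50 r3=0xe0 r4=0x06 r5=0xf8  N=0 Z=0
after  1: r0=0xff r1=0x3b r2=0x50 r3=0xe0 r4=0x06 r5=0xf8  N=1 Z=0
after  2: r0=0xff r1=0x3b r2=0x50 r3=0xe0 r4=0xff r5=0xf8  N=1 Z=0
after  3: r0=0xff r1=0x3b r2=0x50 r3=0xe0 r4=0x7b r5=0xf8  N=0 Z=0
after  4: r0=0xff r1=0x3b r2=0x50 r3=0xe0 r4=0x78 r5=0xf8  N=0 Z=0
-- IRQ taken; context saved, return-PC = 5 --

K = 4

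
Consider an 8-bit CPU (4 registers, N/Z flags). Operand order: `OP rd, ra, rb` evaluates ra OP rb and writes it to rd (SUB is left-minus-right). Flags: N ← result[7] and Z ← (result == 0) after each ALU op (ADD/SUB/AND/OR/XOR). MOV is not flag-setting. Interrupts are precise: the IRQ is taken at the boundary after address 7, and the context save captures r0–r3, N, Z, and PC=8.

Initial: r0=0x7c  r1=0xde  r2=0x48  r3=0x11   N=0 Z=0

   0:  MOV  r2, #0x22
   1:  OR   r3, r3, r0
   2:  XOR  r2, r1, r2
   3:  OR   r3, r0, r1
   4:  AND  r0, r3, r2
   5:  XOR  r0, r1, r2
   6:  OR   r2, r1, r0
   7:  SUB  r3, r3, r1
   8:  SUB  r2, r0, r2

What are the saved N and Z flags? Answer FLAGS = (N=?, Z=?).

FLAGS = (N=0, Z=0)

after  0: r0=0x7c r1=0xde r2=0x22 r3=0x11  N=0 Z=0
after  1: r0=0x7c r1=0xde r2=0x22 r3=0x7d  N=0 Z=0
after  2: r0=0x7c r1=0xde r2=0xfc r3=0x7d  N=1 Z=0
after  3: r0=0x7c r1=0xde r2=0xfc r3=0xfe  N=1 Z=0
after  4: r0=0xfc r1=0xde r2=0xfc r3=0xfe  N=1 Z=0
after  5: r0=0x22 r1=0xde r2=0xfc r3=0xfe  N=0 Z=0
after  6: r0=0x22 r1=0xde r2=0xfe r3=0xfe  N=1 Z=0
after  7: r0=0x22 r1=0xde r2=0xfe r3=0x20  N=0 Z=0
-- IRQ taken; context saved, return-PC = 8 --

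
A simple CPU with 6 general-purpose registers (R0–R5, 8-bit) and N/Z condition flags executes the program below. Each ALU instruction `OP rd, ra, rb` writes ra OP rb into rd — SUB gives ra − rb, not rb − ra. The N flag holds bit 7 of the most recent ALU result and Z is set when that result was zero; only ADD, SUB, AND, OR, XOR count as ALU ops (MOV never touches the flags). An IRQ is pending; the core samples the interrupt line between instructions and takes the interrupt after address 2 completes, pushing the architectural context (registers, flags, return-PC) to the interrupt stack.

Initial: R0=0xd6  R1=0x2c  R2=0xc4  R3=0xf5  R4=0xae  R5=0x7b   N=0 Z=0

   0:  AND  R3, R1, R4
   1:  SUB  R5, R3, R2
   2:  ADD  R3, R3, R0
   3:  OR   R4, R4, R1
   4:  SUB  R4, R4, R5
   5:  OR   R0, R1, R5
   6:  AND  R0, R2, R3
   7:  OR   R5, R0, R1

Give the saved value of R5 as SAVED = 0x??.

SAVED = 0x68

after  0: R0=0xd6 R1=0x2c R2=0xc4 R3=0x2c R4=0xae R5=0x7b  N=0 Z=0
after  1: R0=0xd6 R1=0x2c R2=0xc4 R3=0x2c R4=0xae R5=0x68  N=0 Z=0
after  2: R0=0xd6 R1=0x2c R2=0xc4 R3=0x02 R4=0xae R5=0x68  N=0 Z=0
-- IRQ taken; context saved, return-PC = 3 --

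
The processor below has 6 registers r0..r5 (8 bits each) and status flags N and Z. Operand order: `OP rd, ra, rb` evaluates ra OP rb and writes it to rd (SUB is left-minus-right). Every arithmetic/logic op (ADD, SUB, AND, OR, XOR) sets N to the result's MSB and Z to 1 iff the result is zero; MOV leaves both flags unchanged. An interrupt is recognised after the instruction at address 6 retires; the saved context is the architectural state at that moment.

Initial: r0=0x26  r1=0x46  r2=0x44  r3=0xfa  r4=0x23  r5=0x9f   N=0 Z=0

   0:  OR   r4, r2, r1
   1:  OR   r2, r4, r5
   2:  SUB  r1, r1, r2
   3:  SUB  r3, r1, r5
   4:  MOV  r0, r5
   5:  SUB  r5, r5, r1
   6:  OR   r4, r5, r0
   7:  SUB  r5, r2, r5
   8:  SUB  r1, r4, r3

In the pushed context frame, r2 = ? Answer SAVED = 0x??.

SAVED = 0xdf

after  0: r0=0x26 r1=0x46 r2=0x44 r3=0xfa r4=0x46 r5=0x9f  N=0 Z=0
after  1: r0=0x26 r1=0x46 r2=0xdf r3=0xfa r4=0x46 r5=0x9f  N=1 Z=0
after  2: r0=0x26 r1=0x67 r2=0xdf r3=0xfa r4=0x46 r5=0x9f  N=0 Z=0
after  3: r0=0x26 r1=0x67 r2=0xdf r3=0xc8 r4=0x46 r5=0x9f  N=1 Z=0
after  4: r0=0x9f r1=0x67 r2=0xdf r3=0xc8 r4=0x46 r5=0x9f  N=1 Z=0
after  5: r0=0x9f r1=0x67 r2=0xdf r3=0xc8 r4=0x46 r5=0x38  N=0 Z=0
after  6: r0=0x9f r1=0x67 r2=0xdf r3=0xc8 r4=0xbf r5=0x38  N=1 Z=0
-- IRQ taken; context saved, return-PC = 7 --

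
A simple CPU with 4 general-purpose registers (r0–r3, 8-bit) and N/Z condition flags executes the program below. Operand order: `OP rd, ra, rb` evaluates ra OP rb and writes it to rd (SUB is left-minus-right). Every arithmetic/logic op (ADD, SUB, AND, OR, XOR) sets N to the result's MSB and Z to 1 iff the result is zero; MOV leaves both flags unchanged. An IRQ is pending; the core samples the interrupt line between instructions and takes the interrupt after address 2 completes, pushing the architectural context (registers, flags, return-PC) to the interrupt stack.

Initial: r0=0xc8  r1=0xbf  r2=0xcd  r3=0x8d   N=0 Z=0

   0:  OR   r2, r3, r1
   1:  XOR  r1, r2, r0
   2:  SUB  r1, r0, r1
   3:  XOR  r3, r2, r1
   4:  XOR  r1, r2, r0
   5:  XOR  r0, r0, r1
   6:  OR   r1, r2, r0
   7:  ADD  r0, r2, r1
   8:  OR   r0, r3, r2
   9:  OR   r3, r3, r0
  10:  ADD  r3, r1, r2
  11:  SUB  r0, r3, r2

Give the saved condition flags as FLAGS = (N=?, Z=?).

after  0: r0=0xc8 r1=0xbf r2=0xbf r3=0x8d  N=1 Z=0
after  1: r0=0xc8 r1=0x77 r2=0xbf r3=0x8d  N=0 Z=0
after  2: r0=0xc8 r1=0x51 r2=0xbf r3=0x8d  N=0 Z=0
-- IRQ taken; context saved, return-PC = 3 --

FLAGS = (N=0, Z=0)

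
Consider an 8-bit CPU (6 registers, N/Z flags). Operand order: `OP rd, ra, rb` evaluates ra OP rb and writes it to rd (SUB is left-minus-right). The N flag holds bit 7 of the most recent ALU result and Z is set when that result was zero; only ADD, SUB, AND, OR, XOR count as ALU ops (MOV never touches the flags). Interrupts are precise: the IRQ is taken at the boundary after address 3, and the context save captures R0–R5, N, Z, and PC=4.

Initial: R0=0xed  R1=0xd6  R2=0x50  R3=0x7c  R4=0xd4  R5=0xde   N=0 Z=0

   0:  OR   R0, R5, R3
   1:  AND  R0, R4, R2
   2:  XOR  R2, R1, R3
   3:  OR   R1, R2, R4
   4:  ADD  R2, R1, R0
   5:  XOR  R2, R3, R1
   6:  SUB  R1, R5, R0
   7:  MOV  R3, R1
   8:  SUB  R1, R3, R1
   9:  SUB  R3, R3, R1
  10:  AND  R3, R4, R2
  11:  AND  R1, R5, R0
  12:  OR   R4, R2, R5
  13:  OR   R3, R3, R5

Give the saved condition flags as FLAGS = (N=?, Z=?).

after  0: R0=0xfe R1=0xd6 R2=0x50 R3=0x7c R4=0xd4 R5=0xde  N=1 Z=0
after  1: R0=0x50 R1=0xd6 R2=0x50 R3=0x7c R4=0xd4 R5=0xde  N=0 Z=0
after  2: R0=0x50 R1=0xd6 R2=0xaa R3=0x7c R4=0xd4 R5=0xde  N=1 Z=0
after  3: R0=0x50 R1=0xfe R2=0xaa R3=0x7c R4=0xd4 R5=0xde  N=1 Z=0
-- IRQ taken; context saved, return-PC = 4 --

FLAGS = (N=1, Z=0)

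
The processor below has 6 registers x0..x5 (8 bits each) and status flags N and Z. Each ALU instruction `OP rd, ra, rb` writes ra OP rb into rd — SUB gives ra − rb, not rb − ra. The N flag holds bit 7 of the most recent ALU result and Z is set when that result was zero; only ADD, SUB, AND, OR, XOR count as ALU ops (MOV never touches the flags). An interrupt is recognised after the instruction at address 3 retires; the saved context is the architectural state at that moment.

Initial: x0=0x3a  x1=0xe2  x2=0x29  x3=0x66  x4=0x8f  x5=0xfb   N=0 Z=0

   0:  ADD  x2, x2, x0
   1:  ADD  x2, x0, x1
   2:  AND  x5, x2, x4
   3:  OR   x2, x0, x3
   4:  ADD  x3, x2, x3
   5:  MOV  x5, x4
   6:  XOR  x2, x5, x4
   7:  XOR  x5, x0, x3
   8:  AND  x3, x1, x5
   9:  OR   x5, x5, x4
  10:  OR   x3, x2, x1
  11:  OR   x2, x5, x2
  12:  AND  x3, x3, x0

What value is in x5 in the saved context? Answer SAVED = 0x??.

after  0: x0=0x3a x1=0xe2 x2=0x63 x3=0x66 x4=0x8f x5=0xfb  N=0 Z=0
after  1: x0=0x3a x1=0xe2 x2=0x1c x3=0x66 x4=0x8f x5=0xfb  N=0 Z=0
after  2: x0=0x3a x1=0xe2 x2=0x1c x3=0x66 x4=0x8f x5=0x0c  N=0 Z=0
after  3: x0=0x3a x1=0xe2 x2=0x7e x3=0x66 x4=0x8f x5=0x0c  N=0 Z=0
-- IRQ taken; context saved, return-PC = 4 --

SAVED = 0x0c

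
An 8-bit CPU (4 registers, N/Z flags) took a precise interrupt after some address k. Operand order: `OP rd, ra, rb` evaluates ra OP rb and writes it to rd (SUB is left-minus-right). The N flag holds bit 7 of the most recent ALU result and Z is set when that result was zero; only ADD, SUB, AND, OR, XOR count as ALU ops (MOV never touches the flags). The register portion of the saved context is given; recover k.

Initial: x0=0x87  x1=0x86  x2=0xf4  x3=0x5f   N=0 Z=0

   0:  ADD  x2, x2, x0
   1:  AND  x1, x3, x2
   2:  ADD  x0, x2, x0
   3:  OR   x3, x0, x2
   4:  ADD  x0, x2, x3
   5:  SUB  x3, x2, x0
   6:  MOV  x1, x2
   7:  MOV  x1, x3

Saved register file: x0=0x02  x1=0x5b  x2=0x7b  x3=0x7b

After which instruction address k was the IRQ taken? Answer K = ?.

K = 3

after  0: x0=0x87 x1=0x86 x2=0x7b x3=0x5f  N=0 Z=0
after  1: x0=0x87 x1=0x5b x2=0x7b x3=0x5f  N=0 Z=0
after  2: x0=0x02 x1=0x5b x2=0x7b x3=0x5f  N=0 Z=0
after  3: x0=0x02 x1=0x5b x2=0x7b x3=0x7b  N=0 Z=0
-- IRQ taken; context saved, return-PC = 4 --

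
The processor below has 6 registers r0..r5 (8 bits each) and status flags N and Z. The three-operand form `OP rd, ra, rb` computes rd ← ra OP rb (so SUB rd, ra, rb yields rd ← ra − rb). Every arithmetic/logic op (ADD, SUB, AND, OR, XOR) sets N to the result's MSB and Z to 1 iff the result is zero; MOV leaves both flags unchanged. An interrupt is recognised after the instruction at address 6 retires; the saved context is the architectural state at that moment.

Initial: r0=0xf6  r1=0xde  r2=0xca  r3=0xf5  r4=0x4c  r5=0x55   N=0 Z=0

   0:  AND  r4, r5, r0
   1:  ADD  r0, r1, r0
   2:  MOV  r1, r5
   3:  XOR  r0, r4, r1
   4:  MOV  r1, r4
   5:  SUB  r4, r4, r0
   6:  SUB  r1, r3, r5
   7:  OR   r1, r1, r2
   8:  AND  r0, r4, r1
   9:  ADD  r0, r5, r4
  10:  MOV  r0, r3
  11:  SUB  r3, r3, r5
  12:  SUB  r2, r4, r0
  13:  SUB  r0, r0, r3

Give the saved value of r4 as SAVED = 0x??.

after  0: r0=0xf6 r1=0xde r2=0xca r3=0xf5 r4=0x54 r5=0x55  N=0 Z=0
after  1: r0=0xd4 r1=0xde r2=0xca r3=0xf5 r4=0x54 r5=0x55  N=1 Z=0
after  2: r0=0xd4 r1=0x55 r2=0xca r3=0xf5 r4=0x54 r5=0x55  N=1 Z=0
after  3: r0=0x01 r1=0x55 r2=0xca r3=0xf5 r4=0x54 r5=0x55  N=0 Z=0
after  4: r0=0x01 r1=0x54 r2=0xca r3=0xf5 r4=0x54 r5=0x55  N=0 Z=0
after  5: r0=0x01 r1=0x54 r2=0xca r3=0xf5 r4=0x53 r5=0x55  N=0 Z=0
after  6: r0=0x01 r1=0xa0 r2=0xca r3=0xf5 r4=0x53 r5=0x55  N=1 Z=0
-- IRQ taken; context saved, return-PC = 7 --

SAVED = 0x53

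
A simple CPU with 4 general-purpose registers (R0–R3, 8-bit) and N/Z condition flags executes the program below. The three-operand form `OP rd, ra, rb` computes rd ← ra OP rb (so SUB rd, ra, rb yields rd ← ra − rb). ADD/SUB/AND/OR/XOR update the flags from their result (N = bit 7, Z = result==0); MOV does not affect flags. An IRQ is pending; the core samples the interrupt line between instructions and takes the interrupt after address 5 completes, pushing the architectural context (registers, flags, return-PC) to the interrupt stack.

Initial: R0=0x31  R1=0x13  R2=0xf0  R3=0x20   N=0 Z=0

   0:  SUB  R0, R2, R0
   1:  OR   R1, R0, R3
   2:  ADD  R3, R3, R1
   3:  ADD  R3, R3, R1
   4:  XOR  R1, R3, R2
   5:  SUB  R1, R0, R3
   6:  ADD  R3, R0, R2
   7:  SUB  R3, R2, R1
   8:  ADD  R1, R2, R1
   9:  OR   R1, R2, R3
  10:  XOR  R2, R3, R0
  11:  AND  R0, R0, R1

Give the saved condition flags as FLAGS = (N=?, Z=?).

after  0: R0=0xbf R1=0x13 R2=0xf0 R3=0x20  N=1 Z=0
after  1: R0=0xbf R1=0xbf R2=0xf0 R3=0x20  N=1 Z=0
after  2: R0=0xbf R1=0xbf R2=0xf0 R3=0xdf  N=1 Z=0
after  3: R0=0xbf R1=0xbf R2=0xf0 R3=0x9e  N=1 Z=0
after  4: R0=0xbf R1=0x6e R2=0xf0 R3=0x9e  N=0 Z=0
after  5: R0=0xbf R1=0x21 R2=0xf0 R3=0x9e  N=0 Z=0
-- IRQ taken; context saved, return-PC = 6 --

FLAGS = (N=0, Z=0)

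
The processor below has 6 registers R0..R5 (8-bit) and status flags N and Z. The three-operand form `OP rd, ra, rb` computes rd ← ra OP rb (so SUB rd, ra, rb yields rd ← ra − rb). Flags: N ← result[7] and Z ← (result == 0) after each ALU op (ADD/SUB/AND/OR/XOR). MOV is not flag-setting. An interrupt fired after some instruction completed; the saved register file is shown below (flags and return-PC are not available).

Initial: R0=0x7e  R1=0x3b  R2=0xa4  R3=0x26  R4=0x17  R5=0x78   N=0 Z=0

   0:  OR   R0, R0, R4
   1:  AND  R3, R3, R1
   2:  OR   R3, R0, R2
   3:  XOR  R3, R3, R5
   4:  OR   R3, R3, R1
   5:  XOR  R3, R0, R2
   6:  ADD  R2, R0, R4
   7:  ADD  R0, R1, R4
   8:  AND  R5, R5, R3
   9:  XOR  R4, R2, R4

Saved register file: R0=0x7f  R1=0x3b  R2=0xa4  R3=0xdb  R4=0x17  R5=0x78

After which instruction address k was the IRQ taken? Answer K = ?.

after  0: R0=0x7f R1=0x3b R2=0xa4 R3=0x26 R4=0x17 R5=0x78  N=0 Z=0
after  1: R0=0x7f R1=0x3b R2=0xa4 R3=0x22 R4=0x17 R5=0x78  N=0 Z=0
after  2: R0=0x7f R1=0x3b R2=0xa4 R3=0xff R4=0x17 R5=0x78  N=1 Z=0
after  3: R0=0x7f R1=0x3b R2=0xa4 R3=0x87 R4=0x17 R5=0x78  N=1 Z=0
after  4: R0=0x7f R1=0x3b R2=0xa4 R3=0xbf R4=0x17 R5=0x78  N=1 Z=0
after  5: R0=0x7f R1=0x3b R2=0xa4 R3=0xdb R4=0x17 R5=0x78  N=1 Z=0
-- IRQ taken; context saved, return-PC = 6 --

K = 5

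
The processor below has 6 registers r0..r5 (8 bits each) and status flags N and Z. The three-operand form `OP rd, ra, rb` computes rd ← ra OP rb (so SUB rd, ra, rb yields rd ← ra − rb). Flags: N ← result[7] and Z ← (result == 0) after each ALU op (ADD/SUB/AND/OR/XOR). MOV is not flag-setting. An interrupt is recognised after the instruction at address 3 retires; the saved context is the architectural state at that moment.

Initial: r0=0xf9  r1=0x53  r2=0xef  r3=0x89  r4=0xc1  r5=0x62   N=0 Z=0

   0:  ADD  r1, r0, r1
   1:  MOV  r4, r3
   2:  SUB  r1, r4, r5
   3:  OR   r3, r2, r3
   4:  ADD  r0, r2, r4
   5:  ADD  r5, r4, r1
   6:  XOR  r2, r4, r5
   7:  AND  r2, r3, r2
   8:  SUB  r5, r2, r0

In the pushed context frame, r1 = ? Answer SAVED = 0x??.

after  0: r0=0xf9 r1=0x4c r2=0xef r3=0x89 r4=0xc1 r5=0x62  N=0 Z=0
after  1: r0=0xf9 r1=0x4c r2=0xef r3=0x89 r4=0x89 r5=0x62  N=0 Z=0
after  2: r0=0xf9 r1=0x27 r2=0xef r3=0x89 r4=0x89 r5=0x62  N=0 Z=0
after  3: r0=0xf9 r1=0x27 r2=0xef r3=0xef r4=0x89 r5=0x62  N=1 Z=0
-- IRQ taken; context saved, return-PC = 4 --

SAVED = 0x27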